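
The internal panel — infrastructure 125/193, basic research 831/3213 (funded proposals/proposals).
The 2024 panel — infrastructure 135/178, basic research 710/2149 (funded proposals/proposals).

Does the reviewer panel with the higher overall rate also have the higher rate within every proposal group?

Yes

Infrastructure: the internal panel 125/193 = 64.8%, the 2024 panel 135/178 = 75.8% → the 2024 panel
Basic research: the internal panel 831/3213 = 25.9%, the 2024 panel 710/2149 = 33.0% → the 2024 panel
Overall: the internal panel 956/3406 = 28.1%, the 2024 panel 845/2327 = 36.3% → the 2024 panel
The 2024 panel wins overall and in every proposal group — no reversal.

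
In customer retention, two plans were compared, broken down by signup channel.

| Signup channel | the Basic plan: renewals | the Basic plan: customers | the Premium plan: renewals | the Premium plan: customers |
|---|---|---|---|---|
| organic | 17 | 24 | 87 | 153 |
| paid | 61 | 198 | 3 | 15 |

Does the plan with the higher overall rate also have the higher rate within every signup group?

No

Organic: the Basic plan 17/24 = 70.8%, the Premium plan 87/153 = 56.9% → the Basic plan
Paid: the Basic plan 61/198 = 30.8%, the Premium plan 3/15 = 20.0% → the Basic plan
Overall: the Basic plan 78/222 = 35.1%, the Premium plan 90/168 = 53.6% → the Premium plan
The Basic plan wins each signup group but the Premium plan wins overall — the comparison reverses. The Basic plan's customers skew toward paid, which has a lower base rate.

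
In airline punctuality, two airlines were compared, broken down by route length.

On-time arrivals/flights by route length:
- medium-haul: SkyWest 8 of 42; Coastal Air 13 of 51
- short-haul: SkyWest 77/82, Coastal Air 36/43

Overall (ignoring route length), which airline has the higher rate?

Medium-haul: SkyWest 8/42 = 19.0%, Coastal Air 13/51 = 25.5% → Coastal Air
Short-haul: SkyWest 77/82 = 93.9%, Coastal Air 36/43 = 83.7% → SkyWest
Overall: SkyWest 85/124 = 68.5%, Coastal Air 49/94 = 52.1% → SkyWest
(Neither sweeps every route group, but SkyWest has the higher pooled rate.)

SkyWest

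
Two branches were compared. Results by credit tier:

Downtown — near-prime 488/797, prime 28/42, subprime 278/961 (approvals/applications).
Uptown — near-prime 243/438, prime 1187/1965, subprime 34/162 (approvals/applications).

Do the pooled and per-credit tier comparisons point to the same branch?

No

Near-prime: Downtown 488/797 = 61.2%, Uptown 243/438 = 55.5% → Downtown
Prime: Downtown 28/42 = 66.7%, Uptown 1187/1965 = 60.4% → Downtown
Subprime: Downtown 278/961 = 28.9%, Uptown 34/162 = 21.0% → Downtown
Overall: Downtown 794/1800 = 44.1%, Uptown 1464/2565 = 57.1% → Uptown
Downtown wins each credit group but Uptown wins overall — the comparison reverses. Downtown's applications skew toward subprime, which has a lower base rate.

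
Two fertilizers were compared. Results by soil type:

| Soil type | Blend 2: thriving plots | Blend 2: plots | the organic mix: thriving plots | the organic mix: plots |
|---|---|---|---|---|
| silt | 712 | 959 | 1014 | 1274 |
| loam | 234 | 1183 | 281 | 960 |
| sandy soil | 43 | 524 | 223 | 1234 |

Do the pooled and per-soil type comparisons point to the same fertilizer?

Silt: Blend 2 712/959 = 74.2%, the organic mix 1014/1274 = 79.6% → the organic mix
Loam: Blend 2 234/1183 = 19.8%, the organic mix 281/960 = 29.3% → the organic mix
Sandy soil: Blend 2 43/524 = 8.2%, the organic mix 223/1234 = 18.1% → the organic mix
Overall: Blend 2 989/2666 = 37.1%, the organic mix 1518/3468 = 43.8% → the organic mix
The organic mix wins overall and in every soil group — no reversal.

Yes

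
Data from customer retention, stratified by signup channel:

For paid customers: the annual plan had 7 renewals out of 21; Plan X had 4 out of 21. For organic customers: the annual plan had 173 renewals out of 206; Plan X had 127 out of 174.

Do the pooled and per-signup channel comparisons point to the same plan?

Yes

Paid: the annual plan 7/21 = 33.3%, Plan X 4/21 = 19.0% → the annual plan
Organic: the annual plan 173/206 = 84.0%, Plan X 127/174 = 73.0% → the annual plan
Overall: the annual plan 180/227 = 79.3%, Plan X 131/195 = 67.2% → the annual plan
The annual plan wins overall and in every signup group — no reversal.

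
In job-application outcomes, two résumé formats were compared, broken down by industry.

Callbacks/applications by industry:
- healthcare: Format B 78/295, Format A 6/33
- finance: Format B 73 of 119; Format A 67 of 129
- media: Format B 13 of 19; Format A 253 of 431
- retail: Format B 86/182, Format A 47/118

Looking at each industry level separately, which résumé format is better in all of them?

Healthcare: Format B 78/295 = 26.4%, Format A 6/33 = 18.2% → Format B
Finance: Format B 73/119 = 61.3%, Format A 67/129 = 51.9% → Format B
Media: Format B 13/19 = 68.4%, Format A 253/431 = 58.7% → Format B
Retail: Format B 86/182 = 47.3%, Format A 47/118 = 39.8% → Format B
Format B has the higher rate in all 4 groups.

Format B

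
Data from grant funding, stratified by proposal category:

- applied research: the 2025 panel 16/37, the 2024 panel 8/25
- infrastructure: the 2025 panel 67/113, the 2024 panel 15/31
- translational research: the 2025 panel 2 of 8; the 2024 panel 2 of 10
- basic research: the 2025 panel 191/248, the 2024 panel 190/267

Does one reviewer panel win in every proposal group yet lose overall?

No

Applied research: the 2025 panel 16/37 = 43.2%, the 2024 panel 8/25 = 32.0% → the 2025 panel
Infrastructure: the 2025 panel 67/113 = 59.3%, the 2024 panel 15/31 = 48.4% → the 2025 panel
Translational research: the 2025 panel 2/8 = 25.0%, the 2024 panel 2/10 = 20.0% → the 2025 panel
Basic research: the 2025 panel 191/248 = 77.0%, the 2024 panel 190/267 = 71.2% → the 2025 panel
Overall: the 2025 panel 276/406 = 68.0%, the 2024 panel 215/333 = 64.6% → the 2025 panel
The 2025 panel wins overall and in every proposal group — no reversal.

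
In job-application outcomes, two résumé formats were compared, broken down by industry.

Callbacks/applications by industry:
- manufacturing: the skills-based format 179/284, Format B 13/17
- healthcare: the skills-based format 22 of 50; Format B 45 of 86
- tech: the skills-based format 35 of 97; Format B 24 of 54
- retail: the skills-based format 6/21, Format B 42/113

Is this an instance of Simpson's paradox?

Yes

Manufacturing: the skills-based format 179/284 = 63.0%, Format B 13/17 = 76.5% → Format B
Healthcare: the skills-based format 22/50 = 44.0%, Format B 45/86 = 52.3% → Format B
Tech: the skills-based format 35/97 = 36.1%, Format B 24/54 = 44.4% → Format B
Retail: the skills-based format 6/21 = 28.6%, Format B 42/113 = 37.2% → Format B
Overall: the skills-based format 242/452 = 53.5%, Format B 124/270 = 45.9% → the skills-based format
Format B wins each industry group but the skills-based format wins overall — the comparison reverses. Format B's applications skew toward retail, which has a lower base rate.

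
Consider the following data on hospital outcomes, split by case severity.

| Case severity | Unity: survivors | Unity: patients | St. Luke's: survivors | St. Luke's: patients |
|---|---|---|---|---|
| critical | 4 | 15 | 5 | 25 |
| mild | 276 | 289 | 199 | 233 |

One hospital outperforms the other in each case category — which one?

Unity

Critical: Unity 4/15 = 26.7%, St. Luke's 5/25 = 20.0% → Unity
Mild: Unity 276/289 = 95.5%, St. Luke's 199/233 = 85.4% → Unity
Unity has the higher rate in both groups.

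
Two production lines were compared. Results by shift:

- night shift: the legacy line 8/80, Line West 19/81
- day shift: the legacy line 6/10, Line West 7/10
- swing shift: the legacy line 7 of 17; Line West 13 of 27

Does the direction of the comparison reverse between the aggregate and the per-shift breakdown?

Night shift: the legacy line 8/80 = 10.0%, Line West 19/81 = 23.5% → Line West
Day shift: the legacy line 6/10 = 60.0%, Line West 7/10 = 70.0% → Line West
Swing shift: the legacy line 7/17 = 41.2%, Line West 13/27 = 48.1% → Line West
Overall: the legacy line 21/107 = 19.6%, Line West 39/118 = 33.1% → Line West
Line West wins overall and in every shift group — no reversal.

No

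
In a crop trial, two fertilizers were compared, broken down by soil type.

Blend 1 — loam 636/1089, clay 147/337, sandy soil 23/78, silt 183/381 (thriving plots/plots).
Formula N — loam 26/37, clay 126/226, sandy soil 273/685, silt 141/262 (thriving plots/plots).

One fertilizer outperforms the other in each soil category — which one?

Loam: Blend 1 636/1089 = 58.4%, Formula N 26/37 = 70.3% → Formula N
Clay: Blend 1 147/337 = 43.6%, Formula N 126/226 = 55.8% → Formula N
Sandy soil: Blend 1 23/78 = 29.5%, Formula N 273/685 = 39.9% → Formula N
Silt: Blend 1 183/381 = 48.0%, Formula N 141/262 = 53.8% → Formula N
Formula N has the higher rate in all 4 groups.

Formula N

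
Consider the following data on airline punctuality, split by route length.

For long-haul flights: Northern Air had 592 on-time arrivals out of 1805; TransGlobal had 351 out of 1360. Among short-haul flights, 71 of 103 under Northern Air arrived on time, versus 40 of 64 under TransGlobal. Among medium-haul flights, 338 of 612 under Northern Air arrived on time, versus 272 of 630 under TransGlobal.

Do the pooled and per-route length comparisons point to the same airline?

Long-haul: Northern Air 592/1805 = 32.8%, TransGlobal 351/1360 = 25.8% → Northern Air
Short-haul: Northern Air 71/103 = 68.9%, TransGlobal 40/64 = 62.5% → Northern Air
Medium-haul: Northern Air 338/612 = 55.2%, TransGlobal 272/630 = 43.2% → Northern Air
Overall: Northern Air 1001/2520 = 39.7%, TransGlobal 663/2054 = 32.3% → Northern Air
Northern Air wins overall and in every route group — no reversal.

Yes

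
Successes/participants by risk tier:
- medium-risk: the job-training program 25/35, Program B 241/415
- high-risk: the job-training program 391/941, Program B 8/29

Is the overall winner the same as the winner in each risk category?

Medium-risk: the job-training program 25/35 = 71.4%, Program B 241/415 = 58.1% → the job-training program
High-risk: the job-training program 391/941 = 41.6%, Program B 8/29 = 27.6% → the job-training program
Overall: the job-training program 416/976 = 42.6%, Program B 249/444 = 56.1% → Program B
The job-training program wins each risk group but Program B wins overall — the comparison reverses. The job-training program's participants skew toward high-risk, which has a lower base rate.

No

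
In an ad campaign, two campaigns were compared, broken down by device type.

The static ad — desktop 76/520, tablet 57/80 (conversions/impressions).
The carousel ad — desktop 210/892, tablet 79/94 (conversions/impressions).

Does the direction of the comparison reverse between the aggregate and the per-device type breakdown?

Desktop: the static ad 76/520 = 14.6%, the carousel ad 210/892 = 23.5% → the carousel ad
Tablet: the static ad 57/80 = 71.2%, the carousel ad 79/94 = 84.0% → the carousel ad
Overall: the static ad 133/600 = 22.2%, the carousel ad 289/986 = 29.3% → the carousel ad
The carousel ad wins overall and in every device group — no reversal.

No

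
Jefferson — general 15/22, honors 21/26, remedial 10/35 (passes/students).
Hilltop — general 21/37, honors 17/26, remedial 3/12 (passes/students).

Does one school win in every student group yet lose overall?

General: Jefferson 15/22 = 68.2%, Hilltop 21/37 = 56.8% → Jefferson
Honors: Jefferson 21/26 = 80.8%, Hilltop 17/26 = 65.4% → Jefferson
Remedial: Jefferson 10/35 = 28.6%, Hilltop 3/12 = 25.0% → Jefferson
Overall: Jefferson 46/83 = 55.4%, Hilltop 41/75 = 54.7% → Jefferson
Jefferson wins overall and in every student group — no reversal.

No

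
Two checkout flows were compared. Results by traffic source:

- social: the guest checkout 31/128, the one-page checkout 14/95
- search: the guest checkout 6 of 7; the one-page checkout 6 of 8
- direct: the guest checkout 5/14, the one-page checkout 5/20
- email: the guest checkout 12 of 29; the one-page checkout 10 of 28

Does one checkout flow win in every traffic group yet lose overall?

Social: the guest checkout 31/128 = 24.2%, the one-page checkout 14/95 = 14.7% → the guest checkout
Search: the guest checkout 6/7 = 85.7%, the one-page checkout 6/8 = 75.0% → the guest checkout
Direct: the guest checkout 5/14 = 35.7%, the one-page checkout 5/20 = 25.0% → the guest checkout
Email: the guest checkout 12/29 = 41.4%, the one-page checkout 10/28 = 35.7% → the guest checkout
Overall: the guest checkout 54/178 = 30.3%, the one-page checkout 35/151 = 23.2% → the guest checkout
The guest checkout wins overall and in every traffic group — no reversal.

No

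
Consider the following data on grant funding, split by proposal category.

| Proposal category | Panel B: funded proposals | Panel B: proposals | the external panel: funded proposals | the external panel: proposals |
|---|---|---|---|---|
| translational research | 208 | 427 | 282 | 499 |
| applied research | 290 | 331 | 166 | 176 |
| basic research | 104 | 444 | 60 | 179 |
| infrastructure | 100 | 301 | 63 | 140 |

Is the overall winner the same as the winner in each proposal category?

Translational research: Panel B 208/427 = 48.7%, the external panel 282/499 = 56.5% → the external panel
Applied research: Panel B 290/331 = 87.6%, the external panel 166/176 = 94.3% → the external panel
Basic research: Panel B 104/444 = 23.4%, the external panel 60/179 = 33.5% → the external panel
Infrastructure: Panel B 100/301 = 33.2%, the external panel 63/140 = 45.0% → the external panel
Overall: Panel B 702/1503 = 46.7%, the external panel 571/994 = 57.4% → the external panel
The external panel wins overall and in every proposal group — no reversal.

Yes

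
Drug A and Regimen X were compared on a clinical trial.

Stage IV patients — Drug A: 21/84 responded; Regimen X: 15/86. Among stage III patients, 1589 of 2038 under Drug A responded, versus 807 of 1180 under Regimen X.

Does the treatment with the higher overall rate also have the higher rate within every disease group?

Stage IV: Drug A 21/84 = 25.0%, Regimen X 15/86 = 17.4% → Drug A
Stage III: Drug A 1589/2038 = 78.0%, Regimen X 807/1180 = 68.4% → Drug A
Overall: Drug A 1610/2122 = 75.9%, Regimen X 822/1266 = 64.9% → Drug A
Drug A wins overall and in every disease group — no reversal.

Yes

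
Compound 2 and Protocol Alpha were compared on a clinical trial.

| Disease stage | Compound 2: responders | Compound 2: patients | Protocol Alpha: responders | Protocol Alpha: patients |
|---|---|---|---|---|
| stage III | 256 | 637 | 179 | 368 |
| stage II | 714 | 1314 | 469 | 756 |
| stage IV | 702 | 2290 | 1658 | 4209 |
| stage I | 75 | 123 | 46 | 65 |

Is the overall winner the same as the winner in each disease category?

Stage III: Compound 2 256/637 = 40.2%, Protocol Alpha 179/368 = 48.6% → Protocol Alpha
Stage II: Compound 2 714/1314 = 54.3%, Protocol Alpha 469/756 = 62.0% → Protocol Alpha
Stage IV: Compound 2 702/2290 = 30.7%, Protocol Alpha 1658/4209 = 39.4% → Protocol Alpha
Stage I: Compound 2 75/123 = 61.0%, Protocol Alpha 46/65 = 70.8% → Protocol Alpha
Overall: Compound 2 1747/4364 = 40.0%, Protocol Alpha 2352/5398 = 43.6% → Protocol Alpha
Protocol Alpha wins overall and in every disease group — no reversal.

Yes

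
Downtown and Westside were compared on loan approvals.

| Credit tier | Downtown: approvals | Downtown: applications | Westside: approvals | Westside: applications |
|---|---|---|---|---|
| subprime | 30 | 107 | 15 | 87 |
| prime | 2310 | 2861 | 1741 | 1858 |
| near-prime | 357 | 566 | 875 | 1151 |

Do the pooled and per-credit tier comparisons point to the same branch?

No

Subprime: Downtown 30/107 = 28.0%, Westside 15/87 = 17.2% → Downtown
Prime: Downtown 2310/2861 = 80.7%, Westside 1741/1858 = 93.7% → Westside
Near-prime: Downtown 357/566 = 63.1%, Westside 875/1151 = 76.0% → Westside
Overall: Downtown 2697/3534 = 76.3%, Westside 2631/3096 = 85.0% → Westside
Neither sweeps: Downtown wins 1 of 3 groups, Westside wins 2. Westside wins overall but not every group — no Simpson reversal.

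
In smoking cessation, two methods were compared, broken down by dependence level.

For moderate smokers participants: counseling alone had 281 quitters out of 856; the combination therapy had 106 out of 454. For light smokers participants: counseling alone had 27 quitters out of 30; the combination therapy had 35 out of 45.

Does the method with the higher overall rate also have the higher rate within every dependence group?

Yes

Moderate smokers: counseling alone 281/856 = 32.8%, the combination therapy 106/454 = 23.3% → counseling alone
Light smokers: counseling alone 27/30 = 90.0%, the combination therapy 35/45 = 77.8% → counseling alone
Overall: counseling alone 308/886 = 34.8%, the combination therapy 141/499 = 28.3% → counseling alone
Counseling alone wins overall and in every dependence group — no reversal.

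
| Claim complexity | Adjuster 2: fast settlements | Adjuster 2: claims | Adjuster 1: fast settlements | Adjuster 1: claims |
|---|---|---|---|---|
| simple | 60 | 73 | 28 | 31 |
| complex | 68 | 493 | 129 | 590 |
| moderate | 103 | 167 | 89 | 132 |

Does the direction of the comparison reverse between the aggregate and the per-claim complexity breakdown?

Simple: Adjuster 2 60/73 = 82.2%, Adjuster 1 28/31 = 90.3% → Adjuster 1
Complex: Adjuster 2 68/493 = 13.8%, Adjuster 1 129/590 = 21.9% → Adjuster 1
Moderate: Adjuster 2 103/167 = 61.7%, Adjuster 1 89/132 = 67.4% → Adjuster 1
Overall: Adjuster 2 231/733 = 31.5%, Adjuster 1 246/753 = 32.7% → Adjuster 1
Adjuster 1 wins overall and in every claim group — no reversal.

No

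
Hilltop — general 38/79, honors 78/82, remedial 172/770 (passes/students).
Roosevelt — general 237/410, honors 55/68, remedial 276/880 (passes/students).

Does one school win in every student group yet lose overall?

General: Hilltop 38/79 = 48.1%, Roosevelt 237/410 = 57.8% → Roosevelt
Honors: Hilltop 78/82 = 95.1%, Roosevelt 55/68 = 80.9% → Hilltop
Remedial: Hilltop 172/770 = 22.3%, Roosevelt 276/880 = 31.4% → Roosevelt
Overall: Hilltop 288/931 = 30.9%, Roosevelt 568/1358 = 41.8% → Roosevelt
Neither sweeps: Hilltop wins 1 of 3 groups, Roosevelt wins 2. Roosevelt wins overall but not every group — no Simpson reversal.

No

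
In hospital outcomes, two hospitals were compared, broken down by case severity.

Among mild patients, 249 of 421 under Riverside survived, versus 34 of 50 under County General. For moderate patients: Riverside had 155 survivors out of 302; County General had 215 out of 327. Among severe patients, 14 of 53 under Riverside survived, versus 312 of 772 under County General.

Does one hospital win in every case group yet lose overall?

Mild: Riverside 249/421 = 59.1%, County General 34/50 = 68.0% → County General
Moderate: Riverside 155/302 = 51.3%, County General 215/327 = 65.7% → County General
Severe: Riverside 14/53 = 26.4%, County General 312/772 = 40.4% → County General
Overall: Riverside 418/776 = 53.9%, County General 561/1149 = 48.8% → Riverside
County General wins each case group but Riverside wins overall — the comparison reverses. County General's patients skew toward severe, which has a lower base rate.

Yes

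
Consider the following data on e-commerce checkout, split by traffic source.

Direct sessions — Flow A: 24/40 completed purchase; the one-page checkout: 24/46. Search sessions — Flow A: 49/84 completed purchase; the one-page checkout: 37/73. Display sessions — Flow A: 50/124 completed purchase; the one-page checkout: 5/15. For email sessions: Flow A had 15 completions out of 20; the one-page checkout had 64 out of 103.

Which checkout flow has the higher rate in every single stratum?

Flow A

Direct: Flow A 24/40 = 60.0%, the one-page checkout 24/46 = 52.2% → Flow A
Search: Flow A 49/84 = 58.3%, the one-page checkout 37/73 = 50.7% → Flow A
Display: Flow A 50/124 = 40.3%, the one-page checkout 5/15 = 33.3% → Flow A
Email: Flow A 15/20 = 75.0%, the one-page checkout 64/103 = 62.1% → Flow A
Flow A has the higher rate in all 4 groups.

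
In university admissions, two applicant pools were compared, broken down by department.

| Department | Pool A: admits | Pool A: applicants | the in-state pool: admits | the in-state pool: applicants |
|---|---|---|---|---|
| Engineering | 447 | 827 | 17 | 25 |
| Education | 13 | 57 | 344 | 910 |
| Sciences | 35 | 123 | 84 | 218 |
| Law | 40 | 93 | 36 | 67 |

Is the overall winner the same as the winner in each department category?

Engineering: Pool A 447/827 = 54.1%, the in-state pool 17/25 = 68.0% → the in-state pool
Education: Pool A 13/57 = 22.8%, the in-state pool 344/910 = 37.8% → the in-state pool
Sciences: Pool A 35/123 = 28.5%, the in-state pool 84/218 = 38.5% → the in-state pool
Law: Pool A 40/93 = 43.0%, the in-state pool 36/67 = 53.7% → the in-state pool
Overall: Pool A 535/1100 = 48.6%, the in-state pool 481/1220 = 39.4% → Pool A
The in-state pool wins each department group but Pool A wins overall — the comparison reverses. The in-state pool's applicants skew toward Education, which has a lower base rate.

No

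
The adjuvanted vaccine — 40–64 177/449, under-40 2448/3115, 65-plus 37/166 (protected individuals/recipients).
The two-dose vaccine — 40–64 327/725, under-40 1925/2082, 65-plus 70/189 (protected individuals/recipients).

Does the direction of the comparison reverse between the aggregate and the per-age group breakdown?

No

40–64: the adjuvanted vaccine 177/449 = 39.4%, the two-dose vaccine 327/725 = 45.1% → the two-dose vaccine
Under-40: the adjuvanted vaccine 2448/3115 = 78.6%, the two-dose vaccine 1925/2082 = 92.5% → the two-dose vaccine
65-plus: the adjuvanted vaccine 37/166 = 22.3%, the two-dose vaccine 70/189 = 37.0% → the two-dose vaccine
Overall: the adjuvanted vaccine 2662/3730 = 71.4%, the two-dose vaccine 2322/2996 = 77.5% → the two-dose vaccine
The two-dose vaccine wins overall and in every age group — no reversal.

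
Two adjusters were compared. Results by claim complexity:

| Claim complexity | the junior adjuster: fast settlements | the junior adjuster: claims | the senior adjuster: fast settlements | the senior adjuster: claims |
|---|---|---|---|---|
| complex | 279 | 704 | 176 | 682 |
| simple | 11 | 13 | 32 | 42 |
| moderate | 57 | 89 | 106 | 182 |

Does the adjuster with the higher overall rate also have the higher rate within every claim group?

Complex: the junior adjuster 279/704 = 39.6%, the senior adjuster 176/682 = 25.8% → the junior adjuster
Simple: the junior adjuster 11/13 = 84.6%, the senior adjuster 32/42 = 76.2% → the junior adjuster
Moderate: the junior adjuster 57/89 = 64.0%, the senior adjuster 106/182 = 58.2% → the junior adjuster
Overall: the junior adjuster 347/806 = 43.1%, the senior adjuster 314/906 = 34.7% → the junior adjuster
The junior adjuster wins overall and in every claim group — no reversal.

Yes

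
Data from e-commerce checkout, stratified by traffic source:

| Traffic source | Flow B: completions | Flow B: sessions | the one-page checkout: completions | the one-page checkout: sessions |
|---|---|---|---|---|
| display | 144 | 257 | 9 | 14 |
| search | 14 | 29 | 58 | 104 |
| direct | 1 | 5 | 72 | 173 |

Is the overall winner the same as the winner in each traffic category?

No

Display: Flow B 144/257 = 56.0%, the one-page checkout 9/14 = 64.3% → the one-page checkout
Search: Flow B 14/29 = 48.3%, the one-page checkout 58/104 = 55.8% → the one-page checkout
Direct: Flow B 1/5 = 20.0%, the one-page checkout 72/173 = 41.6% → the one-page checkout
Overall: Flow B 159/291 = 54.6%, the one-page checkout 139/291 = 47.8% → Flow B
The one-page checkout wins each traffic group but Flow B wins overall — the comparison reverses. The one-page checkout's sessions skew toward direct, which has a lower base rate.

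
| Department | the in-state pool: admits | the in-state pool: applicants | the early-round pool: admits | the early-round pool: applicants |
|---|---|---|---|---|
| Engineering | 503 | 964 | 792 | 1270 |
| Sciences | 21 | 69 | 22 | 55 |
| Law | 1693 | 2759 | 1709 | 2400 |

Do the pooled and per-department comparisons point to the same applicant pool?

Yes

Engineering: the in-state pool 503/964 = 52.2%, the early-round pool 792/1270 = 62.4% → the early-round pool
Sciences: the in-state pool 21/69 = 30.4%, the early-round pool 22/55 = 40.0% → the early-round pool
Law: the in-state pool 1693/2759 = 61.4%, the early-round pool 1709/2400 = 71.2% → the early-round pool
Overall: the in-state pool 2217/3792 = 58.5%, the early-round pool 2523/3725 = 67.7% → the early-round pool
The early-round pool wins overall and in every department group — no reversal.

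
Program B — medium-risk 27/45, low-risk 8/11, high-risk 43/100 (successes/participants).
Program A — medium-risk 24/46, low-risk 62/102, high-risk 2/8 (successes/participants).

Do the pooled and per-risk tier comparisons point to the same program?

Medium-risk: Program B 27/45 = 60.0%, Program A 24/46 = 52.2% → Program B
Low-risk: Program B 8/11 = 72.7%, Program A 62/102 = 60.8% → Program B
High-risk: Program B 43/100 = 43.0%, Program A 2/8 = 25.0% → Program B
Overall: Program B 78/156 = 50.0%, Program A 88/156 = 56.4% → Program A
Program B wins each risk group but Program A wins overall — the comparison reverses. Program B's participants skew toward high-risk, which has a lower base rate.

No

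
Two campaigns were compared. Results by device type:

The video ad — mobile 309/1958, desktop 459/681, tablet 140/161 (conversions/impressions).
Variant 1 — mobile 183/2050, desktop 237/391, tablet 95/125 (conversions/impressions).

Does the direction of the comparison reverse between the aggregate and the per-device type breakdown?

Mobile: the video ad 309/1958 = 15.8%, Variant 1 183/2050 = 8.9% → the video ad
Desktop: the video ad 459/681 = 67.4%, Variant 1 237/391 = 60.6% → the video ad
Tablet: the video ad 140/161 = 87.0%, Variant 1 95/125 = 76.0% → the video ad
Overall: the video ad 908/2800 = 32.4%, Variant 1 515/2566 = 20.1% → the video ad
The video ad wins overall and in every device group — no reversal.

No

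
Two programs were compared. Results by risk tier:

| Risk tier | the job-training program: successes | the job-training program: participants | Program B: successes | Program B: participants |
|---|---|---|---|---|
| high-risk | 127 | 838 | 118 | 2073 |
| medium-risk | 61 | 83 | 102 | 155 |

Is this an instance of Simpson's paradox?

High-risk: the job-training program 127/838 = 15.2%, Program B 118/2073 = 5.7% → the job-training program
Medium-risk: the job-training program 61/83 = 73.5%, Program B 102/155 = 65.8% → the job-training program
Overall: the job-training program 188/921 = 20.4%, Program B 220/2228 = 9.9% → the job-training program
The job-training program wins overall and in every risk group — no reversal.

No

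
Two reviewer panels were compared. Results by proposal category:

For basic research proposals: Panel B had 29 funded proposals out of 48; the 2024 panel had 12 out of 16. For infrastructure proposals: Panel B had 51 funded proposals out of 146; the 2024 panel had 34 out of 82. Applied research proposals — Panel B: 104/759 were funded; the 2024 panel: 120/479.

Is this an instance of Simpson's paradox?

No

Basic research: Panel B 29/48 = 60.4%, the 2024 panel 12/16 = 75.0% → the 2024 panel
Infrastructure: Panel B 51/146 = 34.9%, the 2024 panel 34/82 = 41.5% → the 2024 panel
Applied research: Panel B 104/759 = 13.7%, the 2024 panel 120/479 = 25.1% → the 2024 panel
Overall: Panel B 184/953 = 19.3%, the 2024 panel 166/577 = 28.8% → the 2024 panel
The 2024 panel wins overall and in every proposal group — no reversal.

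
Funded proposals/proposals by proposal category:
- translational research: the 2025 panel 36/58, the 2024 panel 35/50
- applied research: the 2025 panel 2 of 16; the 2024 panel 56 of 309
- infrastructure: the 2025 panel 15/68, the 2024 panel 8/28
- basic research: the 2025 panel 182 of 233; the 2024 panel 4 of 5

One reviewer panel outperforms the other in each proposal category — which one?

Translational research: the 2025 panel 36/58 = 62.1%, the 2024 panel 35/50 = 70.0% → the 2024 panel
Applied research: the 2025 panel 2/16 = 12.5%, the 2024 panel 56/309 = 18.1% → the 2024 panel
Infrastructure: the 2025 panel 15/68 = 22.1%, the 2024 panel 8/28 = 28.6% → the 2024 panel
Basic research: the 2025 panel 182/233 = 78.1%, the 2024 panel 4/5 = 80.0% → the 2024 panel
The 2024 panel has the higher rate in all 4 groups.

the 2024 panel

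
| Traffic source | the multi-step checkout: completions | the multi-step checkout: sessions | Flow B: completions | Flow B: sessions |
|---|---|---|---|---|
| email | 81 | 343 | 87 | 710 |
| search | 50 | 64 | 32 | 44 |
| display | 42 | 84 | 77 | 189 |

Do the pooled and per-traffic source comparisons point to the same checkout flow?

Yes

Email: the multi-step checkout 81/343 = 23.6%, Flow B 87/710 = 12.3% → the multi-step checkout
Search: the multi-step checkout 50/64 = 78.1%, Flow B 32/44 = 72.7% → the multi-step checkout
Display: the multi-step checkout 42/84 = 50.0%, Flow B 77/189 = 40.7% → the multi-step checkout
Overall: the multi-step checkout 173/491 = 35.2%, Flow B 196/943 = 20.8% → the multi-step checkout
The multi-step checkout wins overall and in every traffic group — no reversal.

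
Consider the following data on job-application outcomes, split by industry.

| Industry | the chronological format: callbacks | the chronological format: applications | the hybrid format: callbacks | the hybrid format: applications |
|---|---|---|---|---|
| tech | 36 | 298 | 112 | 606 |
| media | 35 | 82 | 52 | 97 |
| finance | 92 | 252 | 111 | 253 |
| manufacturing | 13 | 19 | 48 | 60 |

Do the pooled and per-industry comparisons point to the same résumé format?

Yes

Tech: the chronological format 36/298 = 12.1%, the hybrid format 112/606 = 18.5% → the hybrid format
Media: the chronological format 35/82 = 42.7%, the hybrid format 52/97 = 53.6% → the hybrid format
Finance: the chronological format 92/252 = 36.5%, the hybrid format 111/253 = 43.9% → the hybrid format
Manufacturing: the chronological format 13/19 = 68.4%, the hybrid format 48/60 = 80.0% → the hybrid format
Overall: the chronological format 176/651 = 27.0%, the hybrid format 323/1016 = 31.8% → the hybrid format
The hybrid format wins overall and in every industry group — no reversal.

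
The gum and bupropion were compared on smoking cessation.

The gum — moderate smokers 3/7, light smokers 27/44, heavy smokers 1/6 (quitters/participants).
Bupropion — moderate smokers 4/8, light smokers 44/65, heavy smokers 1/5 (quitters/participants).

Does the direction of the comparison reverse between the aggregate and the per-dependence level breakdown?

No

Moderate smokers: the gum 3/7 = 42.9%, bupropion 4/8 = 50.0% → bupropion
Light smokers: the gum 27/44 = 61.4%, bupropion 44/65 = 67.7% → bupropion
Heavy smokers: the gum 1/6 = 16.7%, bupropion 1/5 = 20.0% → bupropion
Overall: the gum 31/57 = 54.4%, bupropion 49/78 = 62.8% → bupropion
Bupropion wins overall and in every dependence group — no reversal.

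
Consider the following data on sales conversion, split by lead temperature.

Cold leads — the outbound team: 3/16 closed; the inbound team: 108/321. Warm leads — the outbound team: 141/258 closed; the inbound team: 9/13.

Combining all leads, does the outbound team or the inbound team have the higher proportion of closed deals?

the outbound team

Cold: the outbound team 3/16 = 18.8%, the inbound team 108/321 = 33.6% → the inbound team
Warm: the outbound team 141/258 = 54.7%, the inbound team 9/13 = 69.2% → the inbound team
Overall: the outbound team 144/274 = 52.6%, the inbound team 117/334 = 35.0% → the outbound team
(The inbound team wins every lead group but the outbound team wins overall — the inbound team's leads skew toward the low-rate cold group.)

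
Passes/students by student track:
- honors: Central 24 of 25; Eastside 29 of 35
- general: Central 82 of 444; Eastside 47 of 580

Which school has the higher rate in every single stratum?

Honors: Central 24/25 = 96.0%, Eastside 29/35 = 82.9% → Central
General: Central 82/444 = 18.5%, Eastside 47/580 = 8.1% → Central
Central has the higher rate in both groups.

Central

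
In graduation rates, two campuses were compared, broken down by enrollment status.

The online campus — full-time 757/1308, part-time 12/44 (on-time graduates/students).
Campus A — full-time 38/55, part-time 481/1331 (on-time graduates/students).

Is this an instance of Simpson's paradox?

Yes

Full-time: the online campus 757/1308 = 57.9%, Campus A 38/55 = 69.1% → Campus A
Part-time: the online campus 12/44 = 27.3%, Campus A 481/1331 = 36.1% → Campus A
Overall: the online campus 769/1352 = 56.9%, Campus A 519/1386 = 37.4% → the online campus
Campus A wins each enrollment group but the online campus wins overall — the comparison reverses. Campus A's students skew toward part-time, which has a lower base rate.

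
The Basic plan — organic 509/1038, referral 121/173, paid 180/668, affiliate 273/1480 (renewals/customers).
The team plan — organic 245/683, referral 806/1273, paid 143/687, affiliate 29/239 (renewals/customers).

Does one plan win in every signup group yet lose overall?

Organic: the Basic plan 509/1038 = 49.0%, the team plan 245/683 = 35.9% → the Basic plan
Referral: the Basic plan 121/173 = 69.9%, the team plan 806/1273 = 63.3% → the Basic plan
Paid: the Basic plan 180/668 = 26.9%, the team plan 143/687 = 20.8% → the Basic plan
Affiliate: the Basic plan 273/1480 = 18.4%, the team plan 29/239 = 12.1% → the Basic plan
Overall: the Basic plan 1083/3359 = 32.2%, the team plan 1223/2882 = 42.4% → the team plan
The Basic plan wins each signup group but the team plan wins overall — the comparison reverses. The Basic plan's customers skew toward affiliate, which has a lower base rate.

Yes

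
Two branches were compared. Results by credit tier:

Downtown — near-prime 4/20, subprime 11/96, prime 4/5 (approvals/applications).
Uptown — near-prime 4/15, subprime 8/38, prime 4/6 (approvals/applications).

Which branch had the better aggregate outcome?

Uptown

Near-prime: Downtown 4/20 = 20.0%, Uptown 4/15 = 26.7% → Uptown
Subprime: Downtown 11/96 = 11.5%, Uptown 8/38 = 21.1% → Uptown
Prime: Downtown 4/5 = 80.0%, Uptown 4/6 = 66.7% → Downtown
Overall: Downtown 19/121 = 15.7%, Uptown 16/59 = 27.1% → Uptown
(Neither sweeps every credit group, but Uptown has the higher pooled rate.)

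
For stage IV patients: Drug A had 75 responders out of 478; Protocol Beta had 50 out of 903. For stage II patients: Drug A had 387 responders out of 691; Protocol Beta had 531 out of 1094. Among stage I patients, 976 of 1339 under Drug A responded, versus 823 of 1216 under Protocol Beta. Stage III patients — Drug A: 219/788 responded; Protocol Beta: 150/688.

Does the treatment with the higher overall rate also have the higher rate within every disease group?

Yes

Stage IV: Drug A 75/478 = 15.7%, Protocol Beta 50/903 = 5.5% → Drug A
Stage II: Drug A 387/691 = 56.0%, Protocol Beta 531/1094 = 48.5% → Drug A
Stage I: Drug A 976/1339 = 72.9%, Protocol Beta 823/1216 = 67.7% → Drug A
Stage III: Drug A 219/788 = 27.8%, Protocol Beta 150/688 = 21.8% → Drug A
Overall: Drug A 1657/3296 = 50.3%, Protocol Beta 1554/3901 = 39.8% → Drug A
Drug A wins overall and in every disease group — no reversal.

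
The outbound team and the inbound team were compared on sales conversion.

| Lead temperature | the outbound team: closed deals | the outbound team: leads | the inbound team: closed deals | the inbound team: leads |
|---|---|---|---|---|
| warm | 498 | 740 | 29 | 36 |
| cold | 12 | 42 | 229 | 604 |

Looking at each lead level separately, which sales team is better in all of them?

Warm: the outbound team 498/740 = 67.3%, the inbound team 29/36 = 80.6% → the inbound team
Cold: the outbound team 12/42 = 28.6%, the inbound team 229/604 = 37.9% → the inbound team
The inbound team has the higher rate in both groups.

the inbound team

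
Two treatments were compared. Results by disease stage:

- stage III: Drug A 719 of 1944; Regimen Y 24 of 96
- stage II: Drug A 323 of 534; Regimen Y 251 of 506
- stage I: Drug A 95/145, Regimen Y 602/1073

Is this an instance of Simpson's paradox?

Stage III: Drug A 719/1944 = 37.0%, Regimen Y 24/96 = 25.0% → Drug A
Stage II: Drug A 323/534 = 60.5%, Regimen Y 251/506 = 49.6% → Drug A
Stage I: Drug A 95/145 = 65.5%, Regimen Y 602/1073 = 56.1% → Drug A
Overall: Drug A 1137/2623 = 43.3%, Regimen Y 877/1675 = 52.4% → Regimen Y
Drug A wins each disease group but Regimen Y wins overall — the comparison reverses. Drug A's patients skew toward stage III, which has a lower base rate.

Yes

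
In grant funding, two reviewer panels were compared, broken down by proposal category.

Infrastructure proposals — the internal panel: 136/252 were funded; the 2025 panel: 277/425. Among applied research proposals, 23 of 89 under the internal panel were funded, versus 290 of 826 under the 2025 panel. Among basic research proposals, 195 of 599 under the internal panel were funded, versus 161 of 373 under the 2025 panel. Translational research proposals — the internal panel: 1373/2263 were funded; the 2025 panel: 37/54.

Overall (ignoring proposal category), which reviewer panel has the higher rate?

Infrastructure: the internal panel 136/252 = 54.0%, the 2025 panel 277/425 = 65.2% → the 2025 panel
Applied research: the internal panel 23/89 = 25.8%, the 2025 panel 290/826 = 35.1% → the 2025 panel
Basic research: the internal panel 195/599 = 32.6%, the 2025 panel 161/373 = 43.2% → the 2025 panel
Translational research: the internal panel 1373/2263 = 60.7%, the 2025 panel 37/54 = 68.5% → the 2025 panel
Overall: the internal panel 1727/3203 = 53.9%, the 2025 panel 765/1678 = 45.6% → the internal panel
(The 2025 panel wins every proposal group but the internal panel wins overall — the 2025 panel's proposals skew toward the low-rate applied research group.)

the internal panel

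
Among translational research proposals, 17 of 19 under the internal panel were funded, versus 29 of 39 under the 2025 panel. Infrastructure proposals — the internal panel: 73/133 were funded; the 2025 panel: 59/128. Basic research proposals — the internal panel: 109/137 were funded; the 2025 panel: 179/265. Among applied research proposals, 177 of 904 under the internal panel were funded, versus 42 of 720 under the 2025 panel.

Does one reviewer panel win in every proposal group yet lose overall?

No

Translational research: the internal panel 17/19 = 89.5%, the 2025 panel 29/39 = 74.4% → the internal panel
Infrastructure: the internal panel 73/133 = 54.9%, the 2025 panel 59/128 = 46.1% → the internal panel
Basic research: the internal panel 109/137 = 79.6%, the 2025 panel 179/265 = 67.5% → the internal panel
Applied research: the internal panel 177/904 = 19.6%, the 2025 panel 42/720 = 5.8% → the internal panel
Overall: the internal panel 376/1193 = 31.5%, the 2025 panel 309/1152 = 26.8% → the internal panel
The internal panel wins overall and in every proposal group — no reversal.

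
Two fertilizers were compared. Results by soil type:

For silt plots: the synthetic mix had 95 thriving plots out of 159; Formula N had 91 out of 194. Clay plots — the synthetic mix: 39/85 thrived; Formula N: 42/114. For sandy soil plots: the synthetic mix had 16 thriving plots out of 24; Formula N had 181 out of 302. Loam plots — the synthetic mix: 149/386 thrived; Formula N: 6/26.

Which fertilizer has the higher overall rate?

Silt: the synthetic mix 95/159 = 59.7%, Formula N 91/194 = 46.9% → the synthetic mix
Clay: the synthetic mix 39/85 = 45.9%, Formula N 42/114 = 36.8% → the synthetic mix
Sandy soil: the synthetic mix 16/24 = 66.7%, Formula N 181/302 = 59.9% → the synthetic mix
Loam: the synthetic mix 149/386 = 38.6%, Formula N 6/26 = 23.1% → the synthetic mix
Overall: the synthetic mix 299/654 = 45.7%, Formula N 320/636 = 50.3% → Formula N
(The synthetic mix wins every soil group but Formula N wins overall — the synthetic mix's plots skew toward the low-rate loam group.)

Formula N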